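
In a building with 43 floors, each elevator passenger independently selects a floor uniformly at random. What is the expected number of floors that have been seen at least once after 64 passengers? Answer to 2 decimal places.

33.46

For each floor, P(seen in 64 passengers) = 1 - (42/43)^64 = 0.778.
By linearity of expectation, E[distinct seen] = 43·(1 - (42/43)^64) = 33.462.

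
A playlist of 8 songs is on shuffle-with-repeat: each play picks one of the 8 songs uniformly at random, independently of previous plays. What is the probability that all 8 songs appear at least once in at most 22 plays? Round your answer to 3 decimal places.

Let A_i be the event that song i is missing after 22 plays. By inclusion–exclusion on the A_i,
P(all seen) = Σ_{j=0}^{8} (-1)^j C(8,j)((8-j)/8)^22
= 1.0000 - 0.4239 + 0.0499 - 0.0018 + 0.0000 - 0.0000 + 0.0000 - 0.0000 + 0.0000
= 0.6243.

0.624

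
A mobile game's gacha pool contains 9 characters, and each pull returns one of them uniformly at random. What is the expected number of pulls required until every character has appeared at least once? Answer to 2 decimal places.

25.46

Split into phases: going from k distinct to k+1 distinct takes on average 9/(9-k) pulls.
E[T] = 9/9 + 9/8 + 9/7 + ... + 9/2 + 9/1 = 9·H_{9}.
H_{9} = 2.829, so E[T] = 25.461.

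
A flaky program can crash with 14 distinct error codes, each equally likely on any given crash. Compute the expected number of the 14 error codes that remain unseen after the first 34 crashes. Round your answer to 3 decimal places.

1.127

For each error code, P(unseen after 34) = (13/14)^34 = 0.0805.
By linearity of expectation, E[unseen] = 14·(13/14)^34 = 1.1268.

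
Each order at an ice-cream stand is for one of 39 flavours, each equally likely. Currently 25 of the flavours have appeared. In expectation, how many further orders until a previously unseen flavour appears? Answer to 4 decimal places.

2.7857

Each order yields a new flavour with probability (39-25)/39 = 14/39, so the wait is geometric with mean 39/14.
E = 39/14 = 2.78571.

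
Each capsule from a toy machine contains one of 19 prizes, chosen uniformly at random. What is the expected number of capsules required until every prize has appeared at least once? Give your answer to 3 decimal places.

After k distinct prizes have appeared, the next capsule gives a new one with probability (19-k)/19, so the expected wait for the (k+1)-th is 19/(19-k).
E[T] = 19/19 + 19/18 + 19/17 + ... + 19/2 + 19/1 = 19·H_{19}.
H_{19} = 3.5477, so E[T] = 67.4071.

67.407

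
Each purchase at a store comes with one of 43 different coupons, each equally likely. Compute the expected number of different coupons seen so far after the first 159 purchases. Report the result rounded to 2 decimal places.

For each coupon, P(seen in 159 purchases) = 1 - (42/43)^159 = 0.976.
By linearity of expectation, E[distinct seen] = 43·(1 - (42/43)^159) = 41.980.

41.98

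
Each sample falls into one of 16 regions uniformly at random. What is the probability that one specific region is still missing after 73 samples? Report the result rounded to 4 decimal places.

On each sample the fixed region fails to appear with probability 15/16.
P(still missing after 73) = (15/16)^73 = 0.00899.

0.0090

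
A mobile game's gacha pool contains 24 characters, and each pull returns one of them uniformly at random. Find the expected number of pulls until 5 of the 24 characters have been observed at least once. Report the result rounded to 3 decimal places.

Going from k to k+1 distinct takes a geometric number of pulls with mean 24/(24-k).
Sum over k = 0,...,4: E = 24/24 + 24/23 + 24/22 + 24/21 + 24/20 = 5.4772.

5.477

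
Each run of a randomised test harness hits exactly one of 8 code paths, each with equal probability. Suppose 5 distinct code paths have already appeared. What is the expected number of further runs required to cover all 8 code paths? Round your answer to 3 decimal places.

14.667

With k distinct code paths already seen, the next new one takes an expected 8/(8-k) runs.
Sum over k = 5,...,7: E = 8/3 + 8/2 + 8/1 = 14.6667.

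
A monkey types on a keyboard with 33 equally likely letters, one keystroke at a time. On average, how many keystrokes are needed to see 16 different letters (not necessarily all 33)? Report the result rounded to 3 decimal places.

Going from k to k+1 distinct takes a geometric number of keystrokes with mean 33/(33-k).
Sum over k = 0,...,15: E = 33/33 + 33/32 + 33/31 + ... + 33/19 + 33/18 = 21.4251.

21.425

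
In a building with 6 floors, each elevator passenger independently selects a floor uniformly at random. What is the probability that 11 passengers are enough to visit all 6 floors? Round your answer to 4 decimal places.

0.3562

By inclusion–exclusion over which floors are missing,
P(all seen) = Σ_{j=0}^{6} (-1)^j C(6,j)((6-j)/6)^11
= 1.00000 - 0.80753 + 0.17342 - 0.00977 + 0.00008 - 0.00000 + 0.00000
= 0.35621.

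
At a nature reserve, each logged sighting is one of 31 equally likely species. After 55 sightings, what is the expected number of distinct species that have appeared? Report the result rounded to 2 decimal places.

For each species, P(seen in 55 sightings) = 1 - (30/31)^55 = 0.835.
By linearity of expectation, E[distinct seen] = 31·(1 - (30/31)^55) = 25.893.

25.89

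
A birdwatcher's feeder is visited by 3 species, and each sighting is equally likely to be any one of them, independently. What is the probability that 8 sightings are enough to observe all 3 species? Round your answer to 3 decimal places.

By inclusion–exclusion over which species are missing,
P(all seen) = Σ_{j=0}^{3} (-1)^j C(3,j)((3-j)/3)^8
= 1.0000 - 0.1171 + 0.0005 - 0.0000
= 0.8834.

0.883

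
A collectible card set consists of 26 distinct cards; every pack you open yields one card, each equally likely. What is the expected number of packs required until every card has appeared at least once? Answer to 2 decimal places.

Split into phases: going from k distinct to k+1 distinct takes on average 26/(26-k) packs.
E[T] = 26/26 + 26/25 + 26/24 + ... + 26/2 + 26/1 = 26·H_{26}.
H_{26} = 3.854, so E[T] = 100.215.

100.21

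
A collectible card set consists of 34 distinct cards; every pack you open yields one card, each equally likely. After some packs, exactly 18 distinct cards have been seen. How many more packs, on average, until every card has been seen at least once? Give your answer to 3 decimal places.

With k distinct cards already seen, the next new one takes an expected 34/(34-k) packs.
Sum over k = 18,...,33: E = 34/16 + 34/15 + 34/14 + ... + 34/2 + 34/1 = 114.9448.

114.945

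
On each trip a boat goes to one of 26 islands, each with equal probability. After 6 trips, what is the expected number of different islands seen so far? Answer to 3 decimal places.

5.452

For each island, P(seen in 6 trips) = 1 - (25/26)^6 = 0.2097.
By linearity of expectation, E[distinct seen] = 26·(1 - (25/26)^6) = 5.4518.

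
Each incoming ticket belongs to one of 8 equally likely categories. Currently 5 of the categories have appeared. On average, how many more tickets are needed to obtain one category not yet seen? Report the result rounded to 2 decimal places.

The number of tickets until the next new category is geometric with success probability 3/8, so its mean is 8/3.
E = 8/3 = 2.667.

2.67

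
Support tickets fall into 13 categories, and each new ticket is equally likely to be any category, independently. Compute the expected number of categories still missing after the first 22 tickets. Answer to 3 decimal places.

2.234

For each category, P(unseen after 22) = (12/13)^22 = 0.1719.
By linearity of expectation, E[unseen] = 13·(12/13)^22 = 2.2345.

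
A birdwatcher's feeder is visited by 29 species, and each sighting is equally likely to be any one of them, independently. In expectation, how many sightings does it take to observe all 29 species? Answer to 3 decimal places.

114.888

After k distinct species have appeared, the next sighting gives a new one with probability (29-k)/29, so the expected wait for the (k+1)-th is 29/(29-k).
E[T] = 29/29 + 29/28 + 29/27 + ... + 29/2 + 29/1 = 29·H_{29}.
H_{29} = 3.9617, so E[T] = 114.8880.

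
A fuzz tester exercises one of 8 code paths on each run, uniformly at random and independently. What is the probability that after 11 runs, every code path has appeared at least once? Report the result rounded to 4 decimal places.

0.0558

By inclusion–exclusion over which code paths are missing,
P(all seen) = Σ_{j=0}^{8} (-1)^j C(8,j)((8-j)/8)^11
= 1.00000 - 1.84153 + 1.18258 - 0.31832 + 0.03418 - 0.00115 + 0.00001 - 0.00000 + 0.00000
= 0.05576.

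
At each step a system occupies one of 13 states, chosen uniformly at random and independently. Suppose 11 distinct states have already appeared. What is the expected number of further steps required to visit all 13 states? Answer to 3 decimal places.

19.500

With k distinct states already seen, the next new one takes an expected 13/(13-k) steps.
Sum over k = 11,...,12: E = 13/2 + 13/1 = 19.5000.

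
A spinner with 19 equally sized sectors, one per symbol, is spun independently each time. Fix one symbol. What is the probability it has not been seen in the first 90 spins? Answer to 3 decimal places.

0.008

Each spin misses the fixed symbol with probability (19-1)/19 = 18/19, independently.
P(still missing after 90) = (18/19)^90 = 0.0077.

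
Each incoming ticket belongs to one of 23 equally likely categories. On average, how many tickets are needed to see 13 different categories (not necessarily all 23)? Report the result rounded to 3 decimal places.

Going from k to k+1 distinct takes a geometric number of tickets with mean 23/(23-k).
Sum over k = 0,...,12: E = 23/23 + 23/22 + 23/21 + ... + 23/12 + 23/11 = 18.5224.

18.522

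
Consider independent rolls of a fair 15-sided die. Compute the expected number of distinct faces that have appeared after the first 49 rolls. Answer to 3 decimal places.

For each face, P(seen in 49 rolls) = 1 - (14/15)^49 = 0.9660.
By linearity of expectation, E[distinct seen] = 15·(1 - (14/15)^49) = 14.4896.

14.490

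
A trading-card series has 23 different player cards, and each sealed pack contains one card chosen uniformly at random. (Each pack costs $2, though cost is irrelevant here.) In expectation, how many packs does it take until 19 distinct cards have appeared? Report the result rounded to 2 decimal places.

37.97

Going from k to k+1 distinct takes a geometric number of packs with mean 23/(23-k).
Sum over k = 0,...,18: E = 23/23 + 23/22 + 23/21 + ... + 23/6 + 23/5 = 37.972.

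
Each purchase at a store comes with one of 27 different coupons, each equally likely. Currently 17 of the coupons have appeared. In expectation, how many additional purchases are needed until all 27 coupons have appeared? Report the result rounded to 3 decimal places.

79.082

With k distinct coupons already seen, the next new one takes an expected 27/(27-k) purchases.
Sum over k = 17,...,26: E = 27/10 + 27/9 + 27/8 + ... + 27/2 + 27/1 = 79.0821.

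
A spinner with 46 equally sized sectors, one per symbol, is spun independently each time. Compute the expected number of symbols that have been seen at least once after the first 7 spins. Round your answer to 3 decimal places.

For each symbol, P(seen in 7 spins) = 1 - (45/46)^7 = 0.1426.
By linearity of expectation, E[distinct seen] = 46·(1 - (45/46)^7) = 6.5597.

6.560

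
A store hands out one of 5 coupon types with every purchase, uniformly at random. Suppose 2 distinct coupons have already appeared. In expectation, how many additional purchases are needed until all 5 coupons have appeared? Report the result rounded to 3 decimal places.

9.167

With k distinct coupons already seen, the next new one takes an expected 5/(5-k) purchases.
Sum over k = 2,...,4: E = 5/3 + 5/2 + 5/1 = 9.1667.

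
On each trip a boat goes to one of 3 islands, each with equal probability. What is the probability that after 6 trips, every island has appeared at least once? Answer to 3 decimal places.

By inclusion–exclusion over which islands are missing,
P(all seen) = Σ_{j=0}^{3} (-1)^j C(3,j)((3-j)/3)^6
= 1.0000 - 0.2634 + 0.0041 - 0.0000
= 0.7407.

0.741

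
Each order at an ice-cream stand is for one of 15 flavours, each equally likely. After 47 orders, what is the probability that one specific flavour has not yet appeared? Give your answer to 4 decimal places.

Each order misses the fixed flavour with probability (15-1)/15 = 14/15, independently.
P(still missing after 47) = (14/15)^47 = 0.03906.

0.0391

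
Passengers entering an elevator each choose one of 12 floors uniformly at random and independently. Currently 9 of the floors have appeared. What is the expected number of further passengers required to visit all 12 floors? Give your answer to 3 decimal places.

The wait to go from k to k+1 distinct floors is geometric with mean 12/(12-k).
Sum over k = 9,...,11: E = 12/3 + 12/2 + 12/1 = 22.0000.

22.000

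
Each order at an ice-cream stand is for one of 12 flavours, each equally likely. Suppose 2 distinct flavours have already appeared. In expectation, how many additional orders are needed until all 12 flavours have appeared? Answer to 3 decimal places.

From k distinct to k+1 distinct takes on average 12/(12-k) orders.
Sum over k = 2,...,11: E = 12/10 + 12/9 + 12/8 + ... + 12/2 + 12/1 = 35.1476.

35.148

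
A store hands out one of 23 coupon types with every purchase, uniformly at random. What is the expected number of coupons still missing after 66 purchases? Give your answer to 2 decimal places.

For each coupon, P(unseen after 66) = (22/23)^66 = 0.053.
By linearity of expectation, E[unseen] = 23·(22/23)^66 = 1.223.

1.22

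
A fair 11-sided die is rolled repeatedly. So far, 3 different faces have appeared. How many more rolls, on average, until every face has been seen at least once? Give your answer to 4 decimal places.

With k distinct faces already seen, the next new one takes an expected 11/(11-k) rolls.
Sum over k = 3,...,10: E = 11/8 + 11/7 + 11/6 + ... + 11/2 + 11/1 = 29.89643.

29.8964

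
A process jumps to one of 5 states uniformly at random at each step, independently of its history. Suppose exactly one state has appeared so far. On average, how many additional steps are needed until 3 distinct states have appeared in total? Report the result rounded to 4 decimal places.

2.9167

The wait to go from k to k+1 distinct states is geometric with mean 5/(5-k).
Sum over k = 1,...,2: E = 5/4 + 5/3 = 2.91667.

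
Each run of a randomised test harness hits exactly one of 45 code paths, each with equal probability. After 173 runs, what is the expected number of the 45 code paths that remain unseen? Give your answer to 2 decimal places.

For each code path, P(unseen after 173) = (44/45)^173 = 0.020.
By linearity of expectation, E[unseen] = 45·(44/45)^173 = 0.922.

0.92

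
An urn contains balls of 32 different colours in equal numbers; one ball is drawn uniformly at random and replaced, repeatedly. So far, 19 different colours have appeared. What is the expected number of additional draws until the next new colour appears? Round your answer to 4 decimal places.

Each draw yields a new colour with probability (32-19)/32 = 13/32, so the wait is geometric with mean 32/13.
E = 32/13 = 2.46154.

2.4615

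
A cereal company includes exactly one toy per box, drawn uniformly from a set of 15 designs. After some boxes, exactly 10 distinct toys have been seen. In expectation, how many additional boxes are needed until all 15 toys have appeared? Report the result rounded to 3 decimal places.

The wait to go from k to k+1 distinct toys is geometric with mean 15/(15-k).
Sum over k = 10,...,14: E = 15/5 + 15/4 + 15/3 + 15/2 + 15/1 = 34.2500.

34.250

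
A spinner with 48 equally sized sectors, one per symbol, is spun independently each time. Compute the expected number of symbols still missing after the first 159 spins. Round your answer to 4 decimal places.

For each symbol, P(unseen after 159) = (47/48)^159 = 0.03517.
By linearity of expectation, E[unseen] = 48·(47/48)^159 = 1.68828.

1.6883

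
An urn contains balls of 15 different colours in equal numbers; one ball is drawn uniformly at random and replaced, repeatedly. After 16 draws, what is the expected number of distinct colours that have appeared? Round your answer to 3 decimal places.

For each colour, P(seen in 16 draws) = 1 - (14/15)^16 = 0.6684.
By linearity of expectation, E[distinct seen] = 15·(1 - (14/15)^16) = 10.0263.

10.026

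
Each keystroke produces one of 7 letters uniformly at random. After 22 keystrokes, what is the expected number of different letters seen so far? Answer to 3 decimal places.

For each letter, P(seen in 22 keystrokes) = 1 - (6/7)^22 = 0.9663.
By linearity of expectation, E[distinct seen] = 7·(1 - (6/7)^22) = 6.7643.

6.764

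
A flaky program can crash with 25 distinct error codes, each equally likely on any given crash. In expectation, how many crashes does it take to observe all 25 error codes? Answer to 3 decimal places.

Split into phases: going from k distinct to k+1 distinct takes on average 25/(25-k) crashes.
E[T] = 25/25 + 25/24 + 25/23 + ... + 25/2 + 25/1 = 25·H_{25}.
H_{25} = 3.8160, so E[T] = 95.3990.

95.399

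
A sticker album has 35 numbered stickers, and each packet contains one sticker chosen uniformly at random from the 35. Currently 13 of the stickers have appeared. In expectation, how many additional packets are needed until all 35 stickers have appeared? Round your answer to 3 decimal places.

129.178

From k distinct to k+1 distinct takes on average 35/(35-k) packets.
Sum over k = 13,...,34: E = 35/22 + 35/21 + 35/20 + ... + 35/2 + 35/1 = 129.1785.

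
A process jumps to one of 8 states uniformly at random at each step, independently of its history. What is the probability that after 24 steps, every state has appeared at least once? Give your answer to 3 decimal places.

0.703

By inclusion–exclusion over which states are missing,
P(all seen) = Σ_{j=0}^{8} (-1)^j C(8,j)((8-j)/8)^24
= 1.0000 - 0.3246 + 0.0281 - 0.0007 + 0.0000 - 0.0000 + 0.0000 - 0.0000 + 0.0000
= 0.7028.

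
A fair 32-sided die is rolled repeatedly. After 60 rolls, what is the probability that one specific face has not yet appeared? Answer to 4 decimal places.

0.1488

Each roll misses the fixed face with probability (32-1)/32 = 31/32, independently.
P(still missing after 60) = (31/32)^60 = 0.14883.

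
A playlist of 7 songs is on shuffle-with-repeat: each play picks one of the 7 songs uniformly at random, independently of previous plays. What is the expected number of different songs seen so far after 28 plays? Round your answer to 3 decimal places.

For each song, P(seen in 28 plays) = 1 - (6/7)^28 = 0.9866.
By linearity of expectation, E[distinct seen] = 7·(1 - (6/7)^28) = 6.9065.

6.907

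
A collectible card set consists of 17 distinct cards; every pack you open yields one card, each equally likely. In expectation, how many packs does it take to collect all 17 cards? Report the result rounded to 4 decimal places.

58.4724

After k distinct cards have appeared, the next pack gives a new one with probability (17-k)/17, so the expected wait for the (k+1)-th is 17/(17-k).
E[T] = 17/17 + 17/16 + 17/15 + ... + 17/2 + 17/1 = 17·H_{17}.
H_{17} = 3.43955, so E[T] = 58.47239.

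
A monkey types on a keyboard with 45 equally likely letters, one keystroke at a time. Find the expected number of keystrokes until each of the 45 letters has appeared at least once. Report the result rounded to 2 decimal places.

197.77

After k distinct letters have appeared, the next keystroke gives a new one with probability (45-k)/45, so the expected wait for the (k+1)-th is 45/(45-k).
E[T] = 45/45 + 45/44 + 45/43 + ... + 45/2 + 45/1 = 45·H_{45}.
H_{45} = 4.395, so E[T] = 197.773.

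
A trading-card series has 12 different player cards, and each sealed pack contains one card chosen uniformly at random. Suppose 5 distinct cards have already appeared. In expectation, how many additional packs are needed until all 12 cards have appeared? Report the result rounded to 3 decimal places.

31.114

From k distinct to k+1 distinct takes on average 12/(12-k) packs.
Sum over k = 5,...,11: E = 12/7 + 12/6 + 12/5 + ... + 12/2 + 12/1 = 31.1143.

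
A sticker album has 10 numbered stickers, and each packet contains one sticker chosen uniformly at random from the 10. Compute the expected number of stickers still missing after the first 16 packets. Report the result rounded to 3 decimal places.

1.853

For each sticker, P(unseen after 16) = (9/10)^16 = 0.1853.
By linearity of expectation, E[unseen] = 10·(9/10)^16 = 1.8530.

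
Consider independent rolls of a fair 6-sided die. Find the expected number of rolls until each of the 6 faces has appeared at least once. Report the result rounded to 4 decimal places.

14.7000

Split into phases: going from k distinct to k+1 distinct takes on average 6/(6-k) rolls.
E[T] = 6/6 + 6/5 + 6/4 + 6/3 + 6/2 + 6/1 = 6·H_{6}.
H_{6} = 2.45000, so E[T] = 14.70000.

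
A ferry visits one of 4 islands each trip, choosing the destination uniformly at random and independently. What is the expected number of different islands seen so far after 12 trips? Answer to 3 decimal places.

3.873

For each island, P(seen in 12 trips) = 1 - (3/4)^12 = 0.9683.
By linearity of expectation, E[distinct seen] = 4·(1 - (3/4)^12) = 3.8733.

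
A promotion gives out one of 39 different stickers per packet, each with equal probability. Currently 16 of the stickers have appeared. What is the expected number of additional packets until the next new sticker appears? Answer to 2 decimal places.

The number of packets until the next new sticker is geometric with success probability 23/39, so its mean is 39/23.
E = 39/23 = 1.696.

1.70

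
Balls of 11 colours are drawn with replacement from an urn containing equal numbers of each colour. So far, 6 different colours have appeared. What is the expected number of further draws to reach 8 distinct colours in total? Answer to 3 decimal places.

The wait to go from k to k+1 distinct colours is geometric with mean 11/(11-k).
Sum over k = 6,...,7: E = 11/5 + 11/4 = 4.9500.

4.950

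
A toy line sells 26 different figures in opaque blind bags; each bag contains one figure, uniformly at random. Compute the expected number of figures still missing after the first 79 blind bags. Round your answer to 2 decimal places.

For each figure, P(unseen after 79) = (25/26)^79 = 0.045.
By linearity of expectation, E[unseen] = 26·(25/26)^79 = 1.173.

1.17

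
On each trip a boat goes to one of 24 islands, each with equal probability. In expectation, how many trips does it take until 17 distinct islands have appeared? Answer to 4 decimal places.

With k distinct islands already seen, the next new one arrives after an expected 24/(24-k) trips.
Sum over k = 0,...,16: E = 24/24 + 24/23 + 24/22 + ... + 24/9 + 24/8 = 28.39442.

28.3944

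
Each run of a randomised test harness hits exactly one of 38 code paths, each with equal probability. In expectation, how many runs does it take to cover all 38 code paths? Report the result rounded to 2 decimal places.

160.66

Split into phases: going from k distinct to k+1 distinct takes on average 38/(38-k) runs.
E[T] = 38/38 + 38/37 + 38/36 + ... + 38/2 + 38/1 = 38·H_{38}.
H_{38} = 4.228, so E[T] = 160.660.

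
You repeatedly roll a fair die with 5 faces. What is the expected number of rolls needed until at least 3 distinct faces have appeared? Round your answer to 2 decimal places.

With k distinct faces already seen, the next new one arrives after an expected 5/(5-k) rolls.
Sum over k = 0,...,2: E = 5/5 + 5/4 + 5/3 = 3.917.

3.92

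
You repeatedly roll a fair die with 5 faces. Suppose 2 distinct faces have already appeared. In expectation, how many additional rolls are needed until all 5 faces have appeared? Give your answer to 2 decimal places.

With k distinct faces already seen, the next new one takes an expected 5/(5-k) rolls.
Sum over k = 2,...,4: E = 5/3 + 5/2 + 5/1 = 9.167.

9.17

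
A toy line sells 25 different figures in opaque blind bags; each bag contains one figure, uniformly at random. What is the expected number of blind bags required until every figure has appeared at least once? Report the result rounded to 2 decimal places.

95.40

Split into phases: going from k distinct to k+1 distinct takes on average 25/(25-k) blind bags.
E[T] = 25/25 + 25/24 + 25/23 + ... + 25/2 + 25/1 = 25·H_{25}.
H_{25} = 3.816, so E[T] = 95.399.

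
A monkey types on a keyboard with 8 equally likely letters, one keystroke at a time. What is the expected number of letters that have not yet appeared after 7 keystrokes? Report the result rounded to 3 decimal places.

For each letter, P(unseen after 7) = (7/8)^7 = 0.3927.
By linearity of expectation, E[unseen] = 8·(7/8)^7 = 3.1416.

3.142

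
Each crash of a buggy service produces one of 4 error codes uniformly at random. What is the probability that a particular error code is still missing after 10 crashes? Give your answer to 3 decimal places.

On each crash the fixed error code fails to appear with probability 3/4.
P(still missing after 10) = (3/4)^10 = 0.0563.

0.056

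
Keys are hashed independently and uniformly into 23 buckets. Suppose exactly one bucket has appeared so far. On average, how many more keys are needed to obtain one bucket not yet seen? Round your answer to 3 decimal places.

1.045

The number of keys until the next new bucket is geometric with success probability 22/23, so its mean is 23/22.
E = 23/22 = 1.0455.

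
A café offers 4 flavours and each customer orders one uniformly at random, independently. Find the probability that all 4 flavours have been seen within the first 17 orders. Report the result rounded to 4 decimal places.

By inclusion–exclusion over which flavours are missing,
P(all seen) = Σ_{j=0}^{4} (-1)^j C(4,j)((4-j)/4)^17
= 1.00000 - 0.03007 + 0.00005 - 0.00000 + 0.00000
= 0.96998.

0.9700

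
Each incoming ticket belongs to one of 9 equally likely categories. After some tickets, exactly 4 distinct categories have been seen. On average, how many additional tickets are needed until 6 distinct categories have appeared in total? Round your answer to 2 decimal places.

With k distinct categories already seen, the next new one takes an expected 9/(9-k) tickets.
Sum over k = 4,...,5: E = 9/5 + 9/4 = 4.050.

4.05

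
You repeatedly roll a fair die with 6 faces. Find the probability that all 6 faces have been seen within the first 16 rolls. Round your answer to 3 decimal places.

Let A_i be the event that face i is missing after 16 rolls. By inclusion–exclusion on the A_i,
P(all seen) = Σ_{j=0}^{6} (-1)^j C(6,j)((6-j)/6)^16
= 1.0000 - 0.3245 + 0.0228 - 0.0003 + 0.0000 - 0.0000 + 0.0000
= 0.6980.

0.698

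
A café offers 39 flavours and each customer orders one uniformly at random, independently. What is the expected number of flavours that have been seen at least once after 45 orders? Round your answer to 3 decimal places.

For each flavour, P(seen in 45 orders) = 1 - (38/39)^45 = 0.6893.
By linearity of expectation, E[distinct seen] = 39·(1 - (38/39)^45) = 26.8823.

26.882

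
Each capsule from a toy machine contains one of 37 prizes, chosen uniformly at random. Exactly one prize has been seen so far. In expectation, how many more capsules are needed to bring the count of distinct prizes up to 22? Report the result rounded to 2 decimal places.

31.68

From k distinct to k+1 distinct takes on average 37/(37-k) capsules.
Sum over k = 1,...,21: E = 37/36 + 37/35 + 37/34 + ... + 37/17 + 37/16 = 31.684.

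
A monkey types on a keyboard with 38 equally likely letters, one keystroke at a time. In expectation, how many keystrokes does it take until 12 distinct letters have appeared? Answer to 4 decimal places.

Going from k to k+1 distinct takes a geometric number of keystrokes with mean 38/(38-k).
Sum over k = 0,...,11: E = 38/38 + 38/37 + 38/36 + ... + 38/28 + 38/27 = 14.19233.

14.1923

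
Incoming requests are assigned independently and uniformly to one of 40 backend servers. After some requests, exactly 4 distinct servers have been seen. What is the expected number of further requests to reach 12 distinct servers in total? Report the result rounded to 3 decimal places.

The wait to go from k to k+1 distinct servers is geometric with mean 40/(40-k).
Sum over k = 4,...,11: E = 40/36 + 40/35 + 40/34 + ... + 40/30 + 40/29 = 9.8955.

9.896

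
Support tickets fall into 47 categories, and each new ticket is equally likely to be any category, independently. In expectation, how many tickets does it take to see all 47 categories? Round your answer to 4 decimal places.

208.5843

The wait to go from k to k+1 distinct categories is geometric with mean 47/(47-k).
E[T] = 47/47 + 47/46 + 47/45 + ... + 47/2 + 47/1 = 47·H_{47}.
H_{47} = 4.43796, so E[T] = 208.58430.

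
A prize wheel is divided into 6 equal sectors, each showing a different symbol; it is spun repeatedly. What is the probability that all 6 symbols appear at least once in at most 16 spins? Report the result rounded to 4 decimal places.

Let A_i be the event that symbol i is missing after 16 spins. By inclusion–exclusion on the A_i,
P(all seen) = Σ_{j=0}^{6} (-1)^j C(6,j)((6-j)/6)^16
= 1.00000 - 0.32453 + 0.02284 - 0.00031 + 0.00000 - 0.00000 + 0.00000
= 0.69800.

0.6980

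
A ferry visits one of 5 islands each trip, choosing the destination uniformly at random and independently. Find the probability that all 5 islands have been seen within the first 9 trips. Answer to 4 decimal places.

Let A_i be the event that island i is missing after 9 trips. By inclusion–exclusion on the A_i,
P(all seen) = Σ_{j=0}^{5} (-1)^j C(5,j)((5-j)/5)^9
= 1.00000 - 0.67109 + 0.10078 - 0.00262 + 0.00000 - 0.00000
= 0.42707.

0.4271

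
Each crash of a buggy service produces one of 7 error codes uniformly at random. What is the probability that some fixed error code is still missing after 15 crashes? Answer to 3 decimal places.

0.099

On each crash the fixed error code fails to appear with probability 6/7.
P(still missing after 15) = (6/7)^15 = 0.0990.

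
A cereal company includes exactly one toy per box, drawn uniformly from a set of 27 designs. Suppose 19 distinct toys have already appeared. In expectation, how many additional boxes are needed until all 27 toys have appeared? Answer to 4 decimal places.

73.3821

The wait to go from k to k+1 distinct toys is geometric with mean 27/(27-k).
Sum over k = 19,...,26: E = 27/8 + 27/7 + 27/6 + ... + 27/2 + 27/1 = 73.38214.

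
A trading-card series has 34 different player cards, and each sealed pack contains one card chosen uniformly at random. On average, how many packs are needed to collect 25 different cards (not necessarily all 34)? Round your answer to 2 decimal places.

43.83

Going from k to k+1 distinct takes a geometric number of packs with mean 34/(34-k).
Sum over k = 0,...,24: E = 34/34 + 34/33 + 34/32 + ... + 34/11 + 34/10 = 43.834.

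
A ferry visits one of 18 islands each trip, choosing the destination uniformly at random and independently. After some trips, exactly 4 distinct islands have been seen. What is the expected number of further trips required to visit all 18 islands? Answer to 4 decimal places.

With k distinct islands already seen, the next new one takes an expected 18/(18-k) trips.
Sum over k = 4,...,17: E = 18/14 + 18/13 + 18/12 + ... + 18/2 + 18/1 = 58.52812.

58.5281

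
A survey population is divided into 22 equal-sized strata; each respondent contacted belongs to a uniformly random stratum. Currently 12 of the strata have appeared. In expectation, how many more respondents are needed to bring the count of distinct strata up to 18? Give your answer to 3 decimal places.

With k distinct strata already seen, the next new one takes an expected 22/(22-k) respondents.
Sum over k = 12,...,17: E = 22/10 + 22/9 + 22/8 + 22/7 + 22/6 + 22/5 = 18.6040.

18.604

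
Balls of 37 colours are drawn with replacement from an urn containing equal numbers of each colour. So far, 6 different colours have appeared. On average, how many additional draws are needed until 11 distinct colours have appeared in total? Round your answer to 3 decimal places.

The wait to go from k to k+1 distinct colours is geometric with mean 37/(37-k).
Sum over k = 6,...,10: E = 37/31 + 37/30 + 37/29 + 37/28 + 37/27 = 6.3945.

6.395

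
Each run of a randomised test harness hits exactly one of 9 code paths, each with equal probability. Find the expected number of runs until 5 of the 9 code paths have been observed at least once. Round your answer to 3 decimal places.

6.711

Going from k to k+1 distinct takes a geometric number of runs with mean 9/(9-k).
Sum over k = 0,...,4: E = 9/9 + 9/8 + 9/7 + 9/6 + 9/5 = 6.7107.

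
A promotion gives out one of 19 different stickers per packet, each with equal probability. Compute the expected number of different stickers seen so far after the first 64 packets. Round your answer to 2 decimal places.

For each sticker, P(seen in 64 packets) = 1 - (18/19)^64 = 0.969.
By linearity of expectation, E[distinct seen] = 19·(1 - (18/19)^64) = 18.403.

18.40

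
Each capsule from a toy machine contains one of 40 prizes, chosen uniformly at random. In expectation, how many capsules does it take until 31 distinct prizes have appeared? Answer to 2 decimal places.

With k distinct prizes already seen, the next new one arrives after an expected 40/(40-k) capsules.
Sum over k = 0,...,30: E = 40/40 + 40/39 + 40/38 + ... + 40/11 + 40/10 = 57.983.

57.98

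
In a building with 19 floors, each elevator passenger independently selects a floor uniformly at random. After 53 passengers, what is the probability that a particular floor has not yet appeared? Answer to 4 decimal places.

Each passenger misses the fixed floor with probability (19-1)/19 = 18/19, independently.
P(still missing after 53) = (18/19)^53 = 0.05695.

0.0570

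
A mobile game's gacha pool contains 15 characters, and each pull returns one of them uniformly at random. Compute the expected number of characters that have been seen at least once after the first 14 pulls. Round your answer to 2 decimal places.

9.29

For each character, P(seen in 14 pulls) = 1 - (14/15)^14 = 0.619.
By linearity of expectation, E[distinct seen] = 15·(1 - (14/15)^14) = 9.290.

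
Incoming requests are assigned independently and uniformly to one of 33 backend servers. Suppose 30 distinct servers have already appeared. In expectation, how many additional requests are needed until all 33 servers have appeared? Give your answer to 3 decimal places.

The wait to go from k to k+1 distinct servers is geometric with mean 33/(33-k).
Sum over k = 30,...,32: E = 33/3 + 33/2 + 33/1 = 60.5000.

60.500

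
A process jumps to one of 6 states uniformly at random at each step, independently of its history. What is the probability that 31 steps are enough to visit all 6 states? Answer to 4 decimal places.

0.9790

By inclusion–exclusion over which states are missing,
P(all seen) = Σ_{j=0}^{6} (-1)^j C(6,j)((6-j)/6)^31
= 1.00000 - 0.02106 + 0.00005 - 0.00000 + 0.00000 - 0.00000 + 0.00000
= 0.97899.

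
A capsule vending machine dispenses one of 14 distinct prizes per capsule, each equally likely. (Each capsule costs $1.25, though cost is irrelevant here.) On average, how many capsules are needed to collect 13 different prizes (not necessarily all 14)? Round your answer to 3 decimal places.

31.522

With k distinct prizes already seen, the next new one arrives after an expected 14/(14-k) capsules.
Sum over k = 0,...,12: E = 14/14 + 14/13 + 14/12 + ... + 14/3 + 14/2 = 31.5219.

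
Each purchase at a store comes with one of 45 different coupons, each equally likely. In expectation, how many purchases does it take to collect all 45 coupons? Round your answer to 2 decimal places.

197.77

Split into phases: going from k distinct to k+1 distinct takes on average 45/(45-k) purchases.
E[T] = 45/45 + 45/44 + 45/43 + ... + 45/2 + 45/1 = 45·H_{45}.
H_{45} = 4.395, so E[T] = 197.773.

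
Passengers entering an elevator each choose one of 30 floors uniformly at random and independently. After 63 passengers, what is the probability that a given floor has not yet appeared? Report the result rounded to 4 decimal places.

0.1182

Each passenger misses the fixed floor with probability (30-1)/30 = 29/30, independently.
P(still missing after 63) = (29/30)^63 = 0.11815.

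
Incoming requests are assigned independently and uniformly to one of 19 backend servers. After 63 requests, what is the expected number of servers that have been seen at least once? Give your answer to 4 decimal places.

18.3698

For each server, P(seen in 63 requests) = 1 - (18/19)^63 = 0.96683.
By linearity of expectation, E[distinct seen] = 19·(1 - (18/19)^63) = 18.36985.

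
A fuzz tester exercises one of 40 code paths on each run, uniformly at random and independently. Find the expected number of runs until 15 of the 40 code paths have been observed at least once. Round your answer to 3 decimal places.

18.503

With k distinct code paths already seen, the next new one arrives after an expected 40/(40-k) runs.
Sum over k = 0,...,14: E = 40/40 + 40/39 + 40/38 + ... + 40/27 + 40/26 = 18.5034.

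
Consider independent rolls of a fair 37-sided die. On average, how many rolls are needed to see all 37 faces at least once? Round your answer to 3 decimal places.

Split into phases: going from k distinct to k+1 distinct takes on average 37/(37-k) rolls.
E[T] = 37/37 + 37/36 + 37/35 + ... + 37/2 + 37/1 = 37·H_{37}.
H_{37} = 4.2016, so E[T] = 155.4587.

155.459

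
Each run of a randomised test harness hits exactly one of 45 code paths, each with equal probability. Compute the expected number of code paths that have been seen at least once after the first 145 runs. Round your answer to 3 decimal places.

43.270

For each code path, P(seen in 145 runs) = 1 - (44/45)^145 = 0.9616.
By linearity of expectation, E[distinct seen] = 45·(1 - (44/45)^145) = 43.2700.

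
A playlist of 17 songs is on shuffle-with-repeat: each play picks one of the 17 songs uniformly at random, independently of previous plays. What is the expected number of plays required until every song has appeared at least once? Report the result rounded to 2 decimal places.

58.47

The wait to go from k to k+1 distinct songs is geometric with mean 17/(17-k).
E[T] = 17/17 + 17/16 + 17/15 + ... + 17/2 + 17/1 = 17·H_{17}.
H_{17} = 3.440, so E[T] = 58.472.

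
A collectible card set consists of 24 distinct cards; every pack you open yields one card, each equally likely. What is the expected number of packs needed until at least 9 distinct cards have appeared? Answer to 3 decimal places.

10.986

Going from k to k+1 distinct takes a geometric number of packs with mean 24/(24-k).
Sum over k = 0,...,8: E = 24/24 + 24/23 + 24/22 + ... + 24/17 + 24/16 = 10.9855.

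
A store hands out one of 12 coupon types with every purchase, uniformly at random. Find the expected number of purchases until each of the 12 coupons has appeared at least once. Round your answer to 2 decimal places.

37.24

Split into phases: going from k distinct to k+1 distinct takes on average 12/(12-k) purchases.
E[T] = 12/12 + 12/11 + 12/10 + ... + 12/2 + 12/1 = 12·H_{12}.
H_{12} = 3.103, so E[T] = 37.239.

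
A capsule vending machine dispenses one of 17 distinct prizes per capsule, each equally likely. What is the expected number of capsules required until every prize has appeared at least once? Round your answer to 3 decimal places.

58.472

After k distinct prizes have appeared, the next capsule gives a new one with probability (17-k)/17, so the expected wait for the (k+1)-th is 17/(17-k).
E[T] = 17/17 + 17/16 + 17/15 + ... + 17/2 + 17/1 = 17·H_{17}.
H_{17} = 3.4396, so E[T] = 58.4724.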